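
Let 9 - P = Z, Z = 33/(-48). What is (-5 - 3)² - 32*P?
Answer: -246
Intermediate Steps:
Z = -11/16 (Z = 33*(-1/48) = -11/16 ≈ -0.68750)
P = 155/16 (P = 9 - 1*(-11/16) = 9 + 11/16 = 155/16 ≈ 9.6875)
(-5 - 3)² - 32*P = (-5 - 3)² - 32*155/16 = (-8)² - 310 = 64 - 310 = -246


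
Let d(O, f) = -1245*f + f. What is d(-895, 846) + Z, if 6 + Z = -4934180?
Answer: -5986610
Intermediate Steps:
d(O, f) = -1244*f
Z = -4934186 (Z = -6 - 4934180 = -4934186)
d(-895, 846) + Z = -1244*846 - 4934186 = -1052424 - 4934186 = -5986610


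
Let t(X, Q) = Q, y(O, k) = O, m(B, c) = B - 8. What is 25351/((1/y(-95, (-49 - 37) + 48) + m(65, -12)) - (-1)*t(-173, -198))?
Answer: -2408345/13396 ≈ -179.78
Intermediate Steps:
m(B, c) = -8 + B
25351/((1/y(-95, (-49 - 37) + 48) + m(65, -12)) - (-1)*t(-173, -198)) = 25351/((1/(-95) + (-8 + 65)) - (-1)*(-198)) = 25351/((-1/95 + 57) - 1*198) = 25351/(5414/95 - 198) = 25351/(-13396/95) = 25351*(-95/13396) = -2408345/13396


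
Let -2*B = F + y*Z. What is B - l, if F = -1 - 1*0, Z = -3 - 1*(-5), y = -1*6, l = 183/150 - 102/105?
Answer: 1094/175 ≈ 6.2514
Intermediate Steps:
l = 87/350 (l = 183*(1/150) - 102*1/105 = 61/50 - 34/35 = 87/350 ≈ 0.24857)
y = -6
Z = 2 (Z = -3 + 5 = 2)
F = -1 (F = -1 + 0 = -1)
B = 13/2 (B = -(-1 - 6*2)/2 = -(-1 - 12)/2 = -1/2*(-13) = 13/2 ≈ 6.5000)
B - l = 13/2 - 1*87/350 = 13/2 - 87/350 = 1094/175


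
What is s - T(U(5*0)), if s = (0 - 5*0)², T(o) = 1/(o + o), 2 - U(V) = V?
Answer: -¼ ≈ -0.25000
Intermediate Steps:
U(V) = 2 - V
T(o) = 1/(2*o)
s = 0 (s = (0 + 0)² = 0² = 0)
s - T(U(5*0)) = 0 - 1/(2*(2 - 5*0)) = 0 - 1/(2*(2 - 1*0)) = 0 - 1/(2*(2 + 0)) = 0 - 1/(2*2) = 0 - 1*¼ = 0 - ¼ = -¼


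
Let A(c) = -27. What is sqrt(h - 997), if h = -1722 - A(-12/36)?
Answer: 2*I*sqrt(673) ≈ 51.884*I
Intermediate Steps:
h = -1695 (h = -1722 - 1*(-27) = -1722 + 27 = -1695)
sqrt(h - 997) = sqrt(-1695 - 997) = sqrt(-2692) = 2*I*sqrt(673)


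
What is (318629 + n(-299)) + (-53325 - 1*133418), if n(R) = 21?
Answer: 131907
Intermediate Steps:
(318629 + n(-299)) + (-53325 - 1*133418) = (318629 + 21) + (-53325 - 1*133418) = 318650 + (-53325 - 133418) = 318650 - 186743 = 131907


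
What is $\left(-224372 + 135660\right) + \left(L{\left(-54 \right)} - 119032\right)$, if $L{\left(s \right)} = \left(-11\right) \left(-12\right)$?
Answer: $-207612$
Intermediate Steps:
$L{\left(s \right)} = 132$
$\left(-224372 + 135660\right) + \left(L{\left(-54 \right)} - 119032\right) = \left(-224372 + 135660\right) + \left(132 - 119032\right) = -88712 + \left(132 - 119032\right) = -88712 - 118900 = -207612$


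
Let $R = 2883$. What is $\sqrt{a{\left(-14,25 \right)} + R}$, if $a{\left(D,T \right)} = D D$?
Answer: $\sqrt{3079} \approx 55.489$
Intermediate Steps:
$a{\left(D,T \right)} = D^{2}$
$\sqrt{a{\left(-14,25 \right)} + R} = \sqrt{\left(-14\right)^{2} + 2883} = \sqrt{196 + 2883} = \sqrt{3079}$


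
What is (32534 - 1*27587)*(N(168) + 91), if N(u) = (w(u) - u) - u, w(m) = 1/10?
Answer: -12115203/10 ≈ -1.2115e+6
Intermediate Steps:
w(m) = ⅒
N(u) = ⅒ - 2*u (N(u) = (⅒ - u) - u = ⅒ - 2*u)
(32534 - 1*27587)*(N(168) + 91) = (32534 - 1*27587)*((⅒ - 2*168) + 91) = (32534 - 27587)*((⅒ - 336) + 91) = 4947*(-3359/10 + 91) = 4947*(-2449/10) = -12115203/10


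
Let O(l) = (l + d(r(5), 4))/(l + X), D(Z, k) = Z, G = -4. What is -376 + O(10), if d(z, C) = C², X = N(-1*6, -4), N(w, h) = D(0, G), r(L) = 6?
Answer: -1867/5 ≈ -373.40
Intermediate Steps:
N(w, h) = 0
X = 0
O(l) = (16 + l)/l (O(l) = (l + 4²)/(l + 0) = (l + 16)/l = (16 + l)/l)
-376 + O(10) = -376 + (16 + 10)/10 = -376 + (⅒)*26 = -376 + 13/5 = -1867/5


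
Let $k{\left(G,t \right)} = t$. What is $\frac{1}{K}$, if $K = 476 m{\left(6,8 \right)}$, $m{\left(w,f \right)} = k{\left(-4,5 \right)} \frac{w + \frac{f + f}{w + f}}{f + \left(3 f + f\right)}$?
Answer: $\frac{1}{425} \approx 0.0023529$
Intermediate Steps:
$m{\left(w,f \right)} = \frac{w + \frac{2 f}{f + w}}{f}$ ($m{\left(w,f \right)} = 5 \frac{w + \frac{f + f}{w + f}}{f + \left(3 f + f\right)} = 5 \frac{w + \frac{2 f}{f + w}}{f + 4 f} = 5 \frac{w + \frac{2 f}{f + w}}{5 f} = \frac{w + \frac{2 f}{f + w}}{f}$)
$K = 425$ ($K = 476 \frac{6^{2} + 2 \cdot 8 + 8 \cdot 6}{8 \left(8 + 6\right)} = 476 \frac{36 + 16 + 48}{8 \cdot 14} = 476 \cdot \frac{1}{8} \cdot \frac{1}{14} \cdot 100 = 476 \cdot \frac{25}{28} = 425$)
$\frac{1}{K} = \frac{1}{425}$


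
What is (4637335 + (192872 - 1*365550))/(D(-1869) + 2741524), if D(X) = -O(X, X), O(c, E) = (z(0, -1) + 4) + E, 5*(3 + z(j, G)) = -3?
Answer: 2480365/1524107 ≈ 1.6274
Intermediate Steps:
z(j, G) = -18/5 (z(j, G) = -3 + (1/5)*(-3) = -3 - 3/5 = -18/5)
O(c, E) = 2/5 + E (O(c, E) = (-18/5 + 4) + E = 2/5 + E)
D(X) = -2/5 - X (D(X) = -(2/5 + X) = -2/5 - X)
(4637335 + (192872 - 1*365550))/(D(-1869) + 2741524) = (4637335 + (192872 - 1*365550))/((-2/5 - 1*(-1869)) + 2741524) = (4637335 + (192872 - 365550))/((-2/5 + 1869) + 2741524) = (4637335 - 172678)/(9343/5 + 2741524) = 4464657/(13716963/5) = 4464657*(5/13716963) = 2480365/1524107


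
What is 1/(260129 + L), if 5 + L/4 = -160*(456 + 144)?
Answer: -1/123891 ≈ -8.0716e-6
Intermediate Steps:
L = -384020 (L = -20 + 4*(-160*(456 + 144)) = -20 + 4*(-160*600) = -20 + 4*(-96000) = -20 - 384000 = -384020)
1/(260129 + L) = 1/(260129 - 384020) = 1/(-123891) = -1/123891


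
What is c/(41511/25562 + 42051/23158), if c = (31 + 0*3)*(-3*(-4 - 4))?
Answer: 18350908676/84842475 ≈ 216.29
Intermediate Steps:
c = 744 (c = (31 + 0)*(-3*(-8)) = 31*24 = 744)
c/(41511/25562 + 42051/23158) = 744/(41511/25562 + 42051/23158) = 744/(509054850/147991199) = 744*(147991199/509054850) = 18350908676/84842475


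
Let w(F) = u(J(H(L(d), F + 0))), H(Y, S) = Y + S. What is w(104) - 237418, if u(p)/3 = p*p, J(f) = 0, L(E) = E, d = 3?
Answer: -237418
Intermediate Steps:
H(Y, S) = S + Y
u(p) = 3*p² (u(p) = 3*(p*p) = 3*p²)
w(F) = 0 (w(F) = 3*0² = 3*0 = 0)
w(104) - 237418 = 0 - 237418 = -237418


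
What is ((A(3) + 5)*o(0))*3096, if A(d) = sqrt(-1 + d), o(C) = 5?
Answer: 77400 + 15480*sqrt(2) ≈ 99292.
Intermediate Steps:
((A(3) + 5)*o(0))*3096 = ((sqrt(-1 + 3) + 5)*5)*3096 = ((sqrt(2) + 5)*5)*3096 = ((5 + sqrt(2))*5)*3096 = (25 + 5*sqrt(2))*3096 = 77400 + 15480*sqrt(2)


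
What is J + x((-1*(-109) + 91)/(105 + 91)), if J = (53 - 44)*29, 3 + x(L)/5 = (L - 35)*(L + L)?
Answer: -241854/2401 ≈ -100.73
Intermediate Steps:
x(L) = -15 + 10*L*(-35 + L) (x(L) = -15 + 5*((L - 35)*(L + L)) = -15 + 5*((-35 + L)*(2*L)) = -15 + 5*(2*L*(-35 + L)) = -15 + 10*L*(-35 + L))
J = 261 (J = 9*29 = 261)
J + x((-1*(-109) + 91)/(105 + 91)) = 261 + (-15 - 350*(-1*(-109) + 91)/(105 + 91) + 10*((-1*(-109) + 91)/(105 + 91))²) = 261 + (-15 - 350*(109 + 91)/196 + 10*((109 + 91)/196)²) = 261 + (-15 - 70000/196 + 10*(200*(1/196))²) = 261 + (-15 - 350*50/49 + 10*(50/49)²) = 261 + (-15 - 2500/7 + 10*(2500/2401)) = 261 + (-15 - 2500/7 + 25000/2401) = 261 - 868515/2401 = -241854/2401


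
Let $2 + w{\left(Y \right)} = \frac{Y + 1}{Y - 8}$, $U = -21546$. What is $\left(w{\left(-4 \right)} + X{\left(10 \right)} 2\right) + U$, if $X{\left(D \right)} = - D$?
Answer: $- \frac{86271}{4} \approx -21568.0$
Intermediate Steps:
$w{\left(Y \right)} = -2 + \frac{1 + Y}{-8 + Y}$ ($w{\left(Y \right)} = -2 + \frac{Y + 1}{Y - 8} = -2 + \frac{1 + Y}{-8 + Y}$)
$\left(w{\left(-4 \right)} + X{\left(10 \right)} 2\right) + U = \left(\frac{17 - -4}{-8 - 4} + \left(-1\right) 10 \cdot 2\right) - 21546 = \left(\frac{17 + 4}{-12} - 20\right) - 21546 = \left(\left(- \frac{1}{12}\right) 21 - 20\right) - 21546 = \left(- \frac{7}{4} - 20\right) - 21546 = - \frac{87}{4} - 21546 = - \frac{86271}{4}$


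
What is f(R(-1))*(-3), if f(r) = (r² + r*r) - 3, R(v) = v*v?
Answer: 3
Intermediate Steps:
R(v) = v²
f(r) = -3 + 2*r² (f(r) = (r² + r²) - 3 = 2*r² - 3 = -3 + 2*r²)
f(R(-1))*(-3) = (-3 + 2*((-1)²)²)*(-3) = (-3 + 2*1²)*(-3) = (-3 + 2*1)*(-3) = (-3 + 2)*(-3) = -1*(-3) = 3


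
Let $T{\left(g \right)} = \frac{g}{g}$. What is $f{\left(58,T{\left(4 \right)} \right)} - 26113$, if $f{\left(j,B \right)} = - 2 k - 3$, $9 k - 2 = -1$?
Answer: $- \frac{235046}{9} \approx -26116.0$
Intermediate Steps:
$k = \frac{1}{9}$ ($k = \frac{2}{9} + \frac{1}{9} \left(-1\right) = \frac{2}{9} - \frac{1}{9} = \frac{1}{9} \approx 0.11111$)
$T{\left(g \right)} = 1$
$f{\left(j,B \right)} = - \frac{29}{9}$ ($f{\left(j,B \right)} = \left(-2\right) \frac{1}{9} - 3 = - \frac{2}{9} - 3 = - \frac{29}{9}$)
$f{\left(58,T{\left(4 \right)} \right)} - 26113 = - \frac{29}{9} - 26113 = - \frac{235046}{9}$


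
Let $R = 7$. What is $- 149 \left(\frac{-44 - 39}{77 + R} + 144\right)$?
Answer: $- \frac{1789937}{84} \approx -21309.0$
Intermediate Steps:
$- 149 \left(\frac{-44 - 39}{77 + R} + 144\right) = - 149 \left(\frac{-44 - 39}{77 + 7} + 144\right) = - 149 \left(- \frac{83}{84} + 144\right) = \left(-149\right) \frac{12013}{84} = - \frac{1789937}{84}$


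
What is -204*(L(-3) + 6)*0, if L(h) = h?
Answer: 0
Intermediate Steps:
-204*(L(-3) + 6)*0 = -204*(-3 + 6)*0 = -612*0 = -204*0 = 0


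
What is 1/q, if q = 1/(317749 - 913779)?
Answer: -596030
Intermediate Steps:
q = -1/596030 (q = 1/(-596030) = -1/596030 ≈ -1.6778e-6)
1/q = 1/(-1/596030) = -596030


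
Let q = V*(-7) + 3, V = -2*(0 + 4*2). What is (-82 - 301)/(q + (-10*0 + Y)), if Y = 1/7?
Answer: -2681/806 ≈ -3.3263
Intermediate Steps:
V = -16 (V = -2*(0 + 8) = -2*8 = -16)
Y = ⅐ ≈ 0.14286
q = 115 (q = -16*(-7) + 3 = 112 + 3 = 115)
(-82 - 301)/(q + (-10*0 + Y)) = (-82 - 301)/(115 + (-10*0 + ⅐)) = -383/(115 + (0 + ⅐)) = -383/(115 + ⅐) = -383/806/7 = -383*7/806 = -2681/806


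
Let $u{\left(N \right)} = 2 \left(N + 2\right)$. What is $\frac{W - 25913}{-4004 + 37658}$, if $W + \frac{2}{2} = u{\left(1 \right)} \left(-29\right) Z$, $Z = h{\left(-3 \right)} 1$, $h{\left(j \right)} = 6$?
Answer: $- \frac{4493}{5609} \approx -0.80103$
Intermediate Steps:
$u{\left(N \right)} = 4 + 2 N$ ($u{\left(N \right)} = 2 \left(2 + N\right) = 4 + 2 N$)
$Z = 6$ ($Z = 6 \cdot 1 = 6$)
$W = -1045$ ($W = -1 + \left(4 + 2 \cdot 1\right) \left(-29\right) 6 = -1 + \left(4 + 2\right) \left(-29\right) 6 = -1 + 6 \left(-29\right) 6 = -1 - 1044 = -1045$)
$\frac{W - 25913}{-4004 + 37658} = \frac{-1045 - 25913}{-4004 + 37658} = \frac{-1045 - 25913}{33654} = \left(-26958\right) \frac{1}{33654} = - \frac{4493}{5609}$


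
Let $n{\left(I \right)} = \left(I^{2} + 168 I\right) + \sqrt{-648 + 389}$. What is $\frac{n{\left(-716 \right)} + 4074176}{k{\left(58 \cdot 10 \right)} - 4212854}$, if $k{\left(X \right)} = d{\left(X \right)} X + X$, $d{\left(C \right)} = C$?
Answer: $- \frac{744424}{645979} - \frac{i \sqrt{259}}{3875874} \approx -1.1524 - 4.1522 \cdot 10^{-6} i$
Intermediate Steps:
$k{\left(X \right)} = X + X^{2}$ ($k{\left(X \right)} = X X + X = X^{2} + X = X + X^{2}$)
$n{\left(I \right)} = I^{2} + 168 I + i \sqrt{259}$ ($n{\left(I \right)} = \left(I^{2} + 168 I\right) + \sqrt{-259} = \left(I^{2} + 168 I\right) + i \sqrt{259} = I^{2} + 168 I + i \sqrt{259}$)
$\frac{n{\left(-716 \right)} + 4074176}{k{\left(58 \cdot 10 \right)} - 4212854} = \frac{\left(\left(-716\right)^{2} + 168 \left(-716\right) + i \sqrt{259}\right) + 4074176}{58 \cdot 10 \left(1 + 58 \cdot 10\right) - 4212854} = \frac{\left(512656 - 120288 + i \sqrt{259}\right) + 4074176}{580 \left(1 + 580\right) - 4212854} = \frac{\left(392368 + i \sqrt{259}\right) + 4074176}{580 \cdot 581 - 4212854} = \frac{4466544 + i \sqrt{259}}{336980 - 4212854} = \frac{4466544 + i \sqrt{259}}{-3875874} = \left(4466544 + i \sqrt{259}\right) \left(- \frac{1}{3875874}\right) = - \frac{744424}{645979} - \frac{i \sqrt{259}}{3875874}$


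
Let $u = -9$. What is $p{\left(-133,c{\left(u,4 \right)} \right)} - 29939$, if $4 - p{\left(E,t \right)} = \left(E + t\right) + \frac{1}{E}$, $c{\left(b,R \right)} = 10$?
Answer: $- \frac{3964995}{133} \approx -29812.0$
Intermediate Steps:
$p{\left(E,t \right)} = 4 - E - t - \frac{1}{E}$ ($p{\left(E,t \right)} = 4 - \left(\left(E + t\right) + \frac{1}{E}\right) = 4 - \left(E + t + \frac{1}{E}\right) = 4 - E - t - \frac{1}{E}$)
$p{\left(-133,c{\left(u,4 \right)} \right)} - 29939 = \left(4 - -133 - 10 - \frac{1}{-133}\right) - 29939 = \left(4 + 133 - 10 - - \frac{1}{133}\right) - 29939 = \left(4 + 133 - 10 + \frac{1}{133}\right) - 29939 = \frac{16892}{133} - 29939 = - \frac{3964995}{133}$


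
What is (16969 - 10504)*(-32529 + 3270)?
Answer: -189159435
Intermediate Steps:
(16969 - 10504)*(-32529 + 3270) = 6465*(-29259) = -189159435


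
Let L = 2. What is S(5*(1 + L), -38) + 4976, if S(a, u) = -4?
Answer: 4972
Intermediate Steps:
S(5*(1 + L), -38) + 4976 = -4 + 4976 = 4972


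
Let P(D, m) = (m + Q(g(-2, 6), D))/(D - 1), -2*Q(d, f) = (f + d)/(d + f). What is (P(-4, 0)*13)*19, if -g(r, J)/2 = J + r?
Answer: 247/10 ≈ 24.700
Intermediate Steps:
g(r, J) = -2*J - 2*r (g(r, J) = -2*(J + r) = -2*J - 2*r)
Q(d, f) = -½ (Q(d, f) = -(f + d)/(2*(d + f)) = -(d + f)/(2*(d + f)) = -½*1 = -½)
P(D, m) = (-½ + m)/(-1 + D) (P(D, m) = (m - ½)/(D - 1) = (-½ + m)/(-1 + D))
(P(-4, 0)*13)*19 = (((-½ + 0)/(-1 - 4))*13)*19 = ((-½/(-5))*13)*19 = (-⅕*(-½)*13)*19 = ((⅒)*13)*19 = (13/10)*19 = 247/10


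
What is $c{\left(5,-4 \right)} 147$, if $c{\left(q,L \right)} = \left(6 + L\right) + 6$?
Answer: $1176$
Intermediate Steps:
$c{\left(q,L \right)} = 12 + L$
$c{\left(5,-4 \right)} 147 = \left(12 - 4\right) 147 = 8 \cdot 147 = 1176$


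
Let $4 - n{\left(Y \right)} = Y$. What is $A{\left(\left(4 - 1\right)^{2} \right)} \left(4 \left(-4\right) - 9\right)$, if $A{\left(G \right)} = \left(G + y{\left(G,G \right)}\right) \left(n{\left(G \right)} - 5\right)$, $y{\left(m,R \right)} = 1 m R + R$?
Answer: $24750$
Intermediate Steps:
$y{\left(m,R \right)} = R + R m$ ($y{\left(m,R \right)} = m R + R = R m + R = R + R m$)
$n{\left(Y \right)} = 4 - Y$
$A{\left(G \right)} = \left(-1 - G\right) \left(G + G \left(1 + G\right)\right)$ ($A{\left(G \right)} = \left(G + G \left(1 + G\right)\right) \left(\left(4 - G\right) - 5\right) = \left(G + G \left(1 + G\right)\right) \left(-1 - G\right) = \left(-1 - G\right) \left(G + G \left(1 + G\right)\right)$)
$A{\left(\left(4 - 1\right)^{2} \right)} \left(4 \left(-4\right) - 9\right) = \left(4 - 1\right)^{2} \left(-2 - \left(\left(4 - 1\right)^{2}\right)^{2} - 3 \left(4 - 1\right)^{2}\right) \left(4 \left(-4\right) - 9\right) = 3^{2} \left(-2 - \left(3^{2}\right)^{2} - 3 \cdot 3^{2}\right) \left(-16 - 9\right) = 9 \left(-2 - 9^{2} - 27\right) \left(-25\right) = 9 \left(-2 - 81 - 27\right) \left(-25\right) = 9 \left(-110\right) \left(-25\right) = \left(-990\right) \left(-25\right) = 24750$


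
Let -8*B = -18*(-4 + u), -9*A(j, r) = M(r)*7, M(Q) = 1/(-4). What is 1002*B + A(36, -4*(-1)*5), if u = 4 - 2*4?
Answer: -649289/36 ≈ -18036.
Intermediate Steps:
u = -4 (u = 4 - 8 = -4)
M(Q) = -¼
A(j, r) = 7/36 (A(j, r) = -(-1)*7/36 = -⅑*(-7/4) = 7/36)
B = -18 (B = -(-9)*(-4 - 4)/4 = -(-9)*(-8)/4 = -⅛*144 = -18)
1002*B + A(36, -4*(-1)*5) = 1002*(-18) + 7/36 = -18036 + 7/36 = -649289/36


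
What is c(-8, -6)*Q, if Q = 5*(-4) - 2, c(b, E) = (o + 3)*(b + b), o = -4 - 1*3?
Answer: -1408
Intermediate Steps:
o = -7 (o = -4 - 3 = -7)
c(b, E) = -8*b (c(b, E) = (-7 + 3)*(b + b) = -8*b)
Q = -22 (Q = -20 - 2 = -22)
c(-8, -6)*Q = -8*(-8)*(-22) = 64*(-22) = -1408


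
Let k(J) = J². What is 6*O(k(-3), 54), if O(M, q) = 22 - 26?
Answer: -24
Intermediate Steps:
O(M, q) = -4
6*O(k(-3), 54) = 6*(-4) = -24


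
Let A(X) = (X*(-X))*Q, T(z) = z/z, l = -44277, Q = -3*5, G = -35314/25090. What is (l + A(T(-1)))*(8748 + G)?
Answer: -4856692344786/12545 ≈ -3.8714e+8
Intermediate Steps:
G = -17657/12545 (G = -35314*1/25090 = -17657/12545 ≈ -1.4075)
Q = -15
T(z) = 1
A(X) = 15*X² (A(X) = (X*(-X))*(-15) = -X²*(-15) = 15*X²)
(l + A(T(-1)))*(8748 + G) = (-44277 + 15*1²)*(8748 - 17657/12545) = (-44277 + 15*1)*(109726003/12545) = (-44277 + 15)*(109726003/12545) = -44262*109726003/12545 = -4856692344786/12545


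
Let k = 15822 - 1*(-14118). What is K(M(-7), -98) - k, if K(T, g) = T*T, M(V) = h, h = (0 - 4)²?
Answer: -29684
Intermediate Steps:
h = 16 (h = (-4)² = 16)
M(V) = 16
K(T, g) = T²
k = 29940 (k = 15822 + 14118 = 29940)
K(M(-7), -98) - k = 16² - 1*29940 = 256 - 29940 = -29684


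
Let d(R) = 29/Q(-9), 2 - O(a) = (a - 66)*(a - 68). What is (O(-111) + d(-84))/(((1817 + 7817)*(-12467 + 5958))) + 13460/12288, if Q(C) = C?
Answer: 316663146931/288957109248 ≈ 1.0959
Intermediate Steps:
O(a) = 2 - (-68 + a)*(-66 + a) (O(a) = 2 - (a - 66)*(a - 68) = 2 - (-66 + a)*(-68 + a) = 2 - (-68 + a)*(-66 + a))
d(R) = -29/9 (d(R) = 29/(-9) = 29*(-1/9) = -29/9)
(O(-111) + d(-84))/(((1817 + 7817)*(-12467 + 5958))) + 13460/12288 = ((-4486 - 1*(-111)**2 + 134*(-111)) - 29/9)/(((1817 + 7817)*(-12467 + 5958))) + 13460/12288 = ((-4486 - 1*12321 - 14874) - 29/9)/((9634*(-6509))) + 13460*(1/12288) = ((-4486 - 12321 - 14874) - 29/9)/(-62707706) + 3365/3072 = (-31681 - 29/9)*(-1/62707706) + 3365/3072 = -285158/9*(-1/62707706) + 3365/3072 = 142579/282184677 + 3365/3072 = 316663146931/288957109248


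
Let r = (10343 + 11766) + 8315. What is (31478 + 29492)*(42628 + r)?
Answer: 4453980440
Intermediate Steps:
r = 30424 (r = 22109 + 8315 = 30424)
(31478 + 29492)*(42628 + r) = (31478 + 29492)*(42628 + 30424) = 60970*73052 = 4453980440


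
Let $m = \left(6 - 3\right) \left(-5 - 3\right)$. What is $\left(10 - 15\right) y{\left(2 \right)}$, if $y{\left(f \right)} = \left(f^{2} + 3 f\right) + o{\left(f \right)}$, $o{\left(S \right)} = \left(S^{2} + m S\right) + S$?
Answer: $160$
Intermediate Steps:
$m = -24$ ($m = 3 \left(-8\right) = -24$)
$o{\left(S \right)} = S^{2} - 23 S$ ($o{\left(S \right)} = \left(S^{2} - 24 S\right) + S = S^{2} - 23 S$)
$y{\left(f \right)} = f^{2} + 3 f + f \left(-23 + f\right)$ ($y{\left(f \right)} = \left(f^{2} + 3 f\right) + f \left(-23 + f\right) = f^{2} + 3 f + f \left(-23 + f\right)$)
$\left(10 - 15\right) y{\left(2 \right)} = \left(10 - 15\right) 2 \cdot 2 \left(-10 + 2\right) = - 5 \cdot 2 \cdot 2 \left(-8\right) = \left(-5\right) \left(-32\right) = 160$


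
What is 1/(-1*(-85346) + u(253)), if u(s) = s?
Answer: 1/85599 ≈ 1.1682e-5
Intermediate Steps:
1/(-1*(-85346) + u(253)) = 1/(-1*(-85346) + 253) = 1/(85346 + 253) = 1/85599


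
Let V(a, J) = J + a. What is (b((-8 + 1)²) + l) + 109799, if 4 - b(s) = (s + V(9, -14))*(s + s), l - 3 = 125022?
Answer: 230516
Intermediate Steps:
l = 125025 (l = 3 + 125022 = 125025)
b(s) = 4 - 2*s*(-5 + s) (b(s) = 4 - (s + (-14 + 9))*(s + s) = 4 - (s - 5)*2*s = 4 - (-5 + s)*2*s = 4 - 2*s*(-5 + s))
(b((-8 + 1)²) + l) + 109799 = ((4 - 2*(-8 + 1)⁴ + 10*(-8 + 1)²) + 125025) + 109799 = ((4 - 2*((-7)²)² + 10*(-7)²) + 125025) + 109799 = ((4 - 2*49² + 10*49) + 125025) + 109799 = ((4 - 2*2401 + 490) + 125025) + 109799 = ((4 - 4802 + 490) + 125025) + 109799 = (-4308 + 125025) + 109799 = 120717 + 109799 = 230516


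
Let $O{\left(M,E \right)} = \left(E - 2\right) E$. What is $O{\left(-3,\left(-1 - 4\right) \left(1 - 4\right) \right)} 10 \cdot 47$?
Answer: $91650$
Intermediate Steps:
$O{\left(M,E \right)} = E \left(-2 + E\right)$ ($O{\left(M,E \right)} = \left(-2 + E\right) E = E \left(-2 + E\right)$)
$O{\left(-3,\left(-1 - 4\right) \left(1 - 4\right) \right)} 10 \cdot 47 = \left(-1 - 4\right) \left(1 - 4\right) \left(-2 + \left(-1 - 4\right) \left(1 - 4\right)\right) 10 \cdot 47 = \left(-5\right) \left(-3\right) \left(-2 - -15\right) 10 \cdot 47 = 15 \left(-2 + 15\right) 10 \cdot 47 = 15 \cdot 13 \cdot 10 \cdot 47 = 195 \cdot 10 \cdot 47 = 1950 \cdot 47 = 91650$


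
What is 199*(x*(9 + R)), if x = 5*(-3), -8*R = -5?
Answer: -229845/8 ≈ -28731.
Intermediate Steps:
R = 5/8 (R = -⅛*(-5) = 5/8 ≈ 0.62500)
x = -15
199*(x*(9 + R)) = 199*(-15*(9 + 5/8)) = 199*(-15*77/8) = 199*(-1155/8) = -229845/8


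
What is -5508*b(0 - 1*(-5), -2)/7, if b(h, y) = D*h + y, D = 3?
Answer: -71604/7 ≈ -10229.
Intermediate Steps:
b(h, y) = y + 3*h (b(h, y) = 3*h + y = y + 3*h)
-5508*b(0 - 1*(-5), -2)/7 = -5508*(-2 + 3*(0 - 1*(-5)))/7 = -5508*(-2 + 3*(0 + 5))/7 = -5508*(-2 + 3*5)/7 = -5508*(-2 + 15)/7 = -71604/7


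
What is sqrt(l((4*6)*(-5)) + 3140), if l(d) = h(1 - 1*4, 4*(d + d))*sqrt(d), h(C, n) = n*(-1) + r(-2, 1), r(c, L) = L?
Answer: sqrt(3140 + 1922*I*sqrt(30)) ≈ 84.04 + 62.632*I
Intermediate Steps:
h(C, n) = 1 - n (h(C, n) = n*(-1) + 1 = -n + 1 = 1 - n)
l(d) = sqrt(d)*(1 - 8*d) (l(d) = (1 - 4*(d + d))*sqrt(d) = (1 - 4*2*d)*sqrt(d) = (1 - 8*d)*sqrt(d) = sqrt(d)*(1 - 8*d))
sqrt(l((4*6)*(-5)) + 3140) = sqrt(sqrt((4*6)*(-5))*(1 - 8*4*6*(-5)) + 3140) = sqrt(sqrt(24*(-5))*(1 - 192*(-5)) + 3140) = sqrt(sqrt(-120)*(1 - 8*(-120)) + 3140) = sqrt((2*I*sqrt(30))*(1 + 960) + 3140) = sqrt((2*I*sqrt(30))*961 + 3140) = sqrt(1922*I*sqrt(30) + 3140) = sqrt(3140 + 1922*I*sqrt(30))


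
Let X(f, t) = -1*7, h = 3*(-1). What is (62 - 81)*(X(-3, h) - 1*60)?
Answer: 1273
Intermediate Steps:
h = -3
X(f, t) = -7
(62 - 81)*(X(-3, h) - 1*60) = (62 - 81)*(-7 - 1*60) = -19*(-7 - 60) = -19*(-67) = 1273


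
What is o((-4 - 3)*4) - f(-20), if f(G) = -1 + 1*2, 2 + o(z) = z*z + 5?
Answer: 786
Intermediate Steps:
o(z) = 3 + z² (o(z) = -2 + (z*z + 5) = -2 + (z² + 5) = -2 + (5 + z²) = 3 + z²)
f(G) = 1 (f(G) = -1 + 2 = 1)
o((-4 - 3)*4) - f(-20) = (3 + ((-4 - 3)*4)²) - 1*1 = (3 + (-7*4)²) - 1 = (3 + (-28)²) - 1 = (3 + 784) - 1 = 787 - 1 = 786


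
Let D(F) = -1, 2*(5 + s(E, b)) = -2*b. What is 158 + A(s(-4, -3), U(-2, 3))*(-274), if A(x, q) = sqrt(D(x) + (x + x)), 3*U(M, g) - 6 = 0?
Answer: 158 - 274*I*sqrt(5) ≈ 158.0 - 612.68*I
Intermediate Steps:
s(E, b) = -5 - b (s(E, b) = -5 + (-2*b)/2 = -5 - b)
U(M, g) = 2 (U(M, g) = 2 + (1/3)*0 = 2 + 0 = 2)
A(x, q) = sqrt(-1 + 2*x) (A(x, q) = sqrt(-1 + (x + x)) = sqrt(-1 + 2*x))
158 + A(s(-4, -3), U(-2, 3))*(-274) = 158 + sqrt(-1 + 2*(-5 - 1*(-3)))*(-274) = 158 + sqrt(-1 + 2*(-5 + 3))*(-274) = 158 + sqrt(-1 + 2*(-2))*(-274) = 158 + sqrt(-1 - 4)*(-274) = 158 + sqrt(-5)*(-274) = 158 + (I*sqrt(5))*(-274) = 158 - 274*I*sqrt(5)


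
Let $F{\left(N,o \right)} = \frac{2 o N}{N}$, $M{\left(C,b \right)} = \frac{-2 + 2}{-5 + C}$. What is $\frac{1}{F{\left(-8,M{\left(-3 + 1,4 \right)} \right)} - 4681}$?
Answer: $- \frac{1}{4681} \approx -0.00021363$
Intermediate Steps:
$M{\left(C,b \right)} = 0$ ($M{\left(C,b \right)} = \frac{0}{-5 + C} = 0$)
$F{\left(N,o \right)} = 2 o$ ($F{\left(N,o \right)} = \frac{2 N o}{N} = 2 o$)
$\frac{1}{F{\left(-8,M{\left(-3 + 1,4 \right)} \right)} - 4681} = \frac{1}{2 \cdot 0 - 4681} = \frac{1}{0 - 4681} = \frac{1}{-4681} = - \frac{1}{4681}$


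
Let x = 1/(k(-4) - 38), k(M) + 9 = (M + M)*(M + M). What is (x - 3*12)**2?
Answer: 373321/289 ≈ 1291.8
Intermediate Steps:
k(M) = -9 + 4*M**2 (k(M) = -9 + (M + M)*(M + M) = -9 + (2*M)*(2*M) = -9 + 4*M**2)
x = 1/17 (x = 1/((-9 + 4*(-4)**2) - 38) = 1/((-9 + 4*16) - 38) = 1/((-9 + 64) - 38) = 1/(55 - 38) = 1/17 ≈ 0.058824)
(x - 3*12)**2 = (1/17 - 3*12)**2 = (1/17 - 36)**2 = (-611/17)**2 = 373321/289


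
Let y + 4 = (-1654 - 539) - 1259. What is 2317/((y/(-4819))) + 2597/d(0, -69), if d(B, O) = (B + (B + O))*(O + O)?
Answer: 5907113191/1828224 ≈ 3231.1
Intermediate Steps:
d(B, O) = 2*O*(O + 2*B) (d(B, O) = (O + 2*B)*(2*O) = 2*O*(O + 2*B))
y = -3456 (y = -4 + ((-1654 - 539) - 1259) = -4 + (-2193 - 1259) = -4 - 3452 = -3456)
2317/((y/(-4819))) + 2597/d(0, -69) = 2317/((-3456/(-4819))) + 2597/((2*(-69)*(-69 + 2*0))) = 2317/((-3456*(-1/4819))) + 2597/((2*(-69)*(-69 + 0))) = 2317/(3456/4819) + 2597/((2*(-69)*(-69))) = 2317*(4819/3456) + 2597/9522 = 11165623/3456 + 2597*(1/9522) = 11165623/3456 + 2597/9522 = 5907113191/1828224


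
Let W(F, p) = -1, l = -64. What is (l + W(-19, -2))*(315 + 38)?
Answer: -22945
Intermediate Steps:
(l + W(-19, -2))*(315 + 38) = (-64 - 1)*(315 + 38) = -65*353 = -22945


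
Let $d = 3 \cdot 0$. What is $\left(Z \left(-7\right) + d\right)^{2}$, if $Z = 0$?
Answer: $0$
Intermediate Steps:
$d = 0$
$\left(Z \left(-7\right) + d\right)^{2} = \left(0 \left(-7\right) + 0\right)^{2} = \left(0 + 0\right)^{2} = 0^{2} = 0$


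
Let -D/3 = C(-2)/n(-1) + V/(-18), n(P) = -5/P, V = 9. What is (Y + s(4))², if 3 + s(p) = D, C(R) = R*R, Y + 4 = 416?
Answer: 16654561/100 ≈ 1.6655e+5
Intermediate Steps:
Y = 412 (Y = -4 + 416 = 412)
C(R) = R²
D = -9/10 (D = -3*((-2)²/((-5/(-1))) + 9/(-18)) = -3*(4/((-5*(-1))) + 9*(-1/18)) = -3*(4/5 - ½) = -3*(4*(⅕) - ½) = -3*(⅘ - ½) = -3*3/10 = -9/10 ≈ -0.90000)
s(p) = -39/10 (s(p) = -3 - 9/10 = -39/10)
(Y + s(4))² = (412 - 39/10)² = (4081/10)² = 16654561/100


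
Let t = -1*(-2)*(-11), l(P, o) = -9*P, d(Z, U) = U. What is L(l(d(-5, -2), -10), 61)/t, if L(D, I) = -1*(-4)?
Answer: -2/11 ≈ -0.18182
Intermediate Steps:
t = -22 (t = 2*(-11) = -22)
L(D, I) = 4
L(l(d(-5, -2), -10), 61)/t = 4/(-22) = 4*(-1/22) = -2/11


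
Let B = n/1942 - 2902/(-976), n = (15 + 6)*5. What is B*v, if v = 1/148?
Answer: 1434541/70129504 ≈ 0.020456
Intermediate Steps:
n = 105 (n = 21*5 = 105)
v = 1/148 ≈ 0.0067568
B = 1434541/473848 (B = 105/1942 - 2902/(-976) = 105*(1/1942) - 2902*(-1/976) = 105/1942 + 1451/488 = 1434541/473848 ≈ 3.0274)
B*v = (1434541/473848)*(1/148) = 1434541/70129504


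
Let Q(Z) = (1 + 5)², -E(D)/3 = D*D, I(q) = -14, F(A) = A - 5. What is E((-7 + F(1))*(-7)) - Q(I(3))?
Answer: -17823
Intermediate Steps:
F(A) = -5 + A
E(D) = -3*D² (E(D) = -3*D*D = -3*D²)
Q(Z) = 36 (Q(Z) = 6² = 36)
E((-7 + F(1))*(-7)) - Q(I(3)) = -3*49*(-7 + (-5 + 1))² - 1*36 = -3*49*(-7 - 4)² - 36 = -3*(-11*(-7))² - 36 = -3*77² - 36 = -3*5929 - 36 = -17787 - 36 = -17823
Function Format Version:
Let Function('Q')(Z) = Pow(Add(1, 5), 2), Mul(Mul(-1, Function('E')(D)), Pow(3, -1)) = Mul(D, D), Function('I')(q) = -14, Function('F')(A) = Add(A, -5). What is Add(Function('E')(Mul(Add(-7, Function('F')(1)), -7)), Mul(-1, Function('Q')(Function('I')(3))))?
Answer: -17823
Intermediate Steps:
Function('F')(A) = Add(-5, A)
Function('E')(D) = Mul(-3, Pow(D, 2)) (Function('E')(D) = Mul(-3, Mul(D, D)) = Mul(-3, Pow(D, 2)))
Function('Q')(Z) = 36 (Function('Q')(Z) = Pow(6, 2) = 36)
Add(Function('E')(Mul(Add(-7, Function('F')(1)), -7)), Mul(-1, Function('Q')(Function('I')(3)))) = Add(Mul(-3, Pow(Mul(Add(-7, Add(-5, 1)), -7), 2)), Mul(-1, 36)) = Add(Mul(-3, Pow(Mul(Add(-7, -4), -7), 2)), -36) = Add(Mul(-3, Pow(Mul(-11, -7), 2)), -36) = Add(Mul(-3, Pow(77, 2)), -36) = Add(Mul(-3, 5929), -36) = Add(-17787, -36) = -17823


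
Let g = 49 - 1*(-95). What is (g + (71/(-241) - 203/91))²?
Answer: 196461697600/9815689 ≈ 20015.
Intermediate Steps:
g = 144 (g = 49 + 95 = 144)
(g + (71/(-241) - 203/91))² = (144 + (71/(-241) - 203/91))² = (144 + (71*(-1/241) - 203*1/91))² = (144 + (-71/241 - 29/13))² = (144 - 7912/3133)² = (443240/3133)² = 196461697600/9815689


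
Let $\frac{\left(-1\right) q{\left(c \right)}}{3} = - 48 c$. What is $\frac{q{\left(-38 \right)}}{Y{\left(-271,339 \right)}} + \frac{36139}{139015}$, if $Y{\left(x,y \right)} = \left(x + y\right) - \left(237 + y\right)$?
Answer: $\frac{194762173}{17654905} \approx 11.032$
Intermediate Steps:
$Y{\left(x,y \right)} = -237 + x$
$q{\left(c \right)} = 144 c$ ($q{\left(c \right)} = - 3 \left(- 48 c\right) = 144 c$)
$\frac{q{\left(-38 \right)}}{Y{\left(-271,339 \right)}} + \frac{36139}{139015} = \frac{144 \left(-38\right)}{-237 - 271} + \frac{36139}{139015} = - \frac{5472}{-508} + 36139 \cdot \frac{1}{139015} = \left(-5472\right) \left(- \frac{1}{508}\right) + \frac{36139}{139015} = \frac{1368}{127} + \frac{36139}{139015} = \frac{194762173}{17654905}$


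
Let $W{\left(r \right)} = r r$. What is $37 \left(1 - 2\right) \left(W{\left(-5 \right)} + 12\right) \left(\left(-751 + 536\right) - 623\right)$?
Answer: $1147222$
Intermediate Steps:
$W{\left(r \right)} = r^{2}$
$37 \left(1 - 2\right) \left(W{\left(-5 \right)} + 12\right) \left(\left(-751 + 536\right) - 623\right) = 37 \left(1 - 2\right) \left(\left(-5\right)^{2} + 12\right) \left(\left(-751 + 536\right) - 623\right) = 37 \left(- (25 + 12)\right) \left(-215 - 623\right) = 37 \left(\left(-1\right) 37\right) \left(-838\right) = 37 \left(-37\right) \left(-838\right) = \left(-1369\right) \left(-838\right) = 1147222$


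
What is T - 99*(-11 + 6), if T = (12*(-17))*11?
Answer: -1749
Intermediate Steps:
T = -2244 (T = -204*11 = -2244)
T - 99*(-11 + 6) = -2244 - 99*(-11 + 6) = -2244 - 99*(-5) = -2244 + 495 = -1749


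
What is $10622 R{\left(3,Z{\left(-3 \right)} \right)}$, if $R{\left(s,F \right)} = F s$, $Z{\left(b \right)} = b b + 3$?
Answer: $382392$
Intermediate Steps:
$Z{\left(b \right)} = 3 + b^{2}$ ($Z{\left(b \right)} = b^{2} + 3 = 3 + b^{2}$)
$10622 R{\left(3,Z{\left(-3 \right)} \right)} = 10622 \left(3 + \left(-3\right)^{2}\right) 3 = 10622 \left(3 + 9\right) 3 = 10622 \cdot 12 \cdot 3 = 10622 \cdot 36 = 382392$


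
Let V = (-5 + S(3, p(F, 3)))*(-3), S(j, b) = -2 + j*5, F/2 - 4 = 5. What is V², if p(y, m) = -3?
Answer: 576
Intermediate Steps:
F = 18 (F = 8 + 2*5 = 8 + 10 = 18)
S(j, b) = -2 + 5*j
V = -24 (V = (-5 + (-2 + 5*3))*(-3) = (-5 + (-2 + 15))*(-3) = (-5 + 13)*(-3) = 8*(-3) = -24)
V² = (-24)² = 576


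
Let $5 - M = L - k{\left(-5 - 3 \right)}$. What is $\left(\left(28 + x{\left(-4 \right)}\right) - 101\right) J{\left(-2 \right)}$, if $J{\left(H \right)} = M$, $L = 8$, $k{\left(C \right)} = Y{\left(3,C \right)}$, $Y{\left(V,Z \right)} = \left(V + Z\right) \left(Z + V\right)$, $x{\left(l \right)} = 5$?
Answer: $-1496$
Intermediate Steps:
$Y{\left(V,Z \right)} = \left(V + Z\right)^{2}$ ($Y{\left(V,Z \right)} = \left(V + Z\right) \left(V + Z\right) = \left(V + Z\right)^{2}$)
$k{\left(C \right)} = \left(3 + C\right)^{2}$
$M = 22$ ($M = 5 - \left(8 - \left(3 - 8\right)^{2}\right) = 5 - \left(8 - \left(-5\right)^{2}\right) = 5 - \left(8 - 25\right) = 5 - -17 = 5 + 17 = 22$)
$J{\left(H \right)} = 22$
$\left(\left(28 + x{\left(-4 \right)}\right) - 101\right) J{\left(-2 \right)} = \left(\left(28 + 5\right) - 101\right) 22 = \left(33 - 101\right) 22 = \left(-68\right) 22 = -1496$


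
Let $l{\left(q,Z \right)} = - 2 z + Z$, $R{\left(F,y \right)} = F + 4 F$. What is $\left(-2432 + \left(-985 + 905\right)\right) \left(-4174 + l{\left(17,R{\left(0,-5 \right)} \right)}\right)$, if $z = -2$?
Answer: $10475040$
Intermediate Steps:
$R{\left(F,y \right)} = 5 F$
$l{\left(q,Z \right)} = 4 + Z$ ($l{\left(q,Z \right)} = \left(-2\right) \left(-2\right) + Z = 4 + Z$)
$\left(-2432 + \left(-985 + 905\right)\right) \left(-4174 + l{\left(17,R{\left(0,-5 \right)} \right)}\right) = \left(-2432 + \left(-985 + 905\right)\right) \left(-4174 + \left(4 + 5 \cdot 0\right)\right) = \left(-2432 - 80\right) \left(-4174 + \left(4 + 0\right)\right) = - 2512 \left(-4174 + 4\right) = \left(-2512\right) \left(-4170\right) = 10475040$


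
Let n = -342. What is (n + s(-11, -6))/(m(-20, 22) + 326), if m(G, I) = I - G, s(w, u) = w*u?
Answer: -¾ ≈ -0.75000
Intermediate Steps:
s(w, u) = u*w
(n + s(-11, -6))/(m(-20, 22) + 326) = (-342 - 6*(-11))/((22 - 1*(-20)) + 326) = (-342 + 66)/((22 + 20) + 326) = -276/(42 + 326) = -276/368 = -276*1/368 = -¾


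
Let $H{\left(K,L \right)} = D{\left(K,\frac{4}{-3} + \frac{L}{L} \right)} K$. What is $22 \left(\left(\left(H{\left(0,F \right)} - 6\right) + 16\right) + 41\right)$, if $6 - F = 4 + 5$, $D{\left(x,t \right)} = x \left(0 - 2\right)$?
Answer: $1122$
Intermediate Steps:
$D{\left(x,t \right)} = - 2 x$ ($D{\left(x,t \right)} = x \left(-2\right) = - 2 x$)
$F = -3$ ($F = 6 - \left(4 + 5\right) = 6 - 9 = -3$)
$H{\left(K,L \right)} = - 2 K^{2}$ ($H{\left(K,L \right)} = - 2 K K = - 2 K^{2}$)
$22 \left(\left(\left(H{\left(0,F \right)} - 6\right) + 16\right) + 41\right) = 22 \left(\left(\left(- 2 \cdot 0^{2} - 6\right) + 16\right) + 41\right) = 22 \left(\left(\left(\left(-2\right) 0 - 6\right) + 16\right) + 41\right) = 22 \left(\left(\left(0 - 6\right) + 16\right) + 41\right) = 22 \left(\left(-6 + 16\right) + 41\right) = 22 \left(10 + 41\right) = 22 \cdot 51 = 1122$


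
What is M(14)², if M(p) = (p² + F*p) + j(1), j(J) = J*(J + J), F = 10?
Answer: 114244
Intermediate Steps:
j(J) = 2*J² (j(J) = J*(2*J) = 2*J²)
M(p) = 2 + p² + 10*p (M(p) = (p² + 10*p) + 2*1² = (p² + 10*p) + 2*1 = (p² + 10*p) + 2 = 2 + p² + 10*p)
M(14)² = (2 + 14² + 10*14)² = (2 + 196 + 140)² = 338² = 114244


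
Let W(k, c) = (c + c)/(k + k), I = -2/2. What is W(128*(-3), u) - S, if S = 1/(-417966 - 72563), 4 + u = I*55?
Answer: 28941595/188363136 ≈ 0.15365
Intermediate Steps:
I = -1 (I = -2*½ = -1)
u = -59 (u = -4 - 1*55 = -4 - 55 = -59)
W(k, c) = c/k (W(k, c) = (2*c)/((2*k)) = (2*c)*(1/(2*k)) = c/k)
S = -1/490529 (S = 1/(-490529) = -1/490529 ≈ -2.0386e-6)
W(128*(-3), u) - S = -59/(128*(-3)) - 1*(-1/490529) = -59/(-384) + 1/490529 = -59*(-1/384) + 1/490529 = 59/384 + 1/490529 = 28941595/188363136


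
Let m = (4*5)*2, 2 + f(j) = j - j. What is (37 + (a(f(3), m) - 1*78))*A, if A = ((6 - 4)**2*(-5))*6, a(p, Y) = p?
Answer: 5160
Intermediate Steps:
f(j) = -2 (f(j) = -2 + (j - j) = -2 + 0 = -2)
m = 40 (m = 20*2 = 40)
A = -120 (A = (2**2*(-5))*6 = (4*(-5))*6 = -20*6 = -120)
(37 + (a(f(3), m) - 1*78))*A = (37 + (-2 - 1*78))*(-120) = (37 + (-2 - 78))*(-120) = (37 - 80)*(-120) = -43*(-120) = 5160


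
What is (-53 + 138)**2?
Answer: 7225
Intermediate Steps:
(-53 + 138)**2 = 85**2 = 7225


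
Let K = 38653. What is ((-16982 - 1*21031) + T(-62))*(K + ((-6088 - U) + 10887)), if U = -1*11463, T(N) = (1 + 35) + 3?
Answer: -2085342210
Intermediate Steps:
T(N) = 39 (T(N) = 36 + 3 = 39)
U = -11463
((-16982 - 1*21031) + T(-62))*(K + ((-6088 - U) + 10887)) = ((-16982 - 1*21031) + 39)*(38653 + ((-6088 - 1*(-11463)) + 10887)) = ((-16982 - 21031) + 39)*(38653 + ((-6088 + 11463) + 10887)) = (-38013 + 39)*(38653 + (5375 + 10887)) = -37974*(38653 + 16262) = -37974*54915 = -2085342210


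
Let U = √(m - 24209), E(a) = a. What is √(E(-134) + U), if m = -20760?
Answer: √(-134 + I*√44969) ≈ 7.6436 + 13.872*I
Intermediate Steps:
U = I*√44969 (U = √(-20760 - 24209) = √(-44969) = I*√44969 ≈ 212.06*I)
√(E(-134) + U) = √(-134 + I*√44969)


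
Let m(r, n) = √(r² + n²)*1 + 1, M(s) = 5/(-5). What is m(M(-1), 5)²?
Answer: (1 + √26)² ≈ 37.198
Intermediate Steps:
M(s) = -1 (M(s) = 5*(-⅕) = -1)
m(r, n) = 1 + √(n² + r²) (m(r, n) = √(n² + r²)*1 + 1 = √(n² + r²) + 1 = 1 + √(n² + r²))
m(M(-1), 5)² = (1 + √(5² + (-1)²))² = (1 + √(25 + 1))² = (1 + √26)²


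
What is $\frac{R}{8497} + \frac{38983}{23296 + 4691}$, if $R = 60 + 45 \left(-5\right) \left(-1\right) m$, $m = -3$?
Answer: $\frac{314026546}{237805539} \approx 1.3205$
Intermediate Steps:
$R = -615$ ($R = 60 + 45 \left(-5\right) \left(-1\right) \left(-3\right) = 60 + 45 \cdot 5 \left(-3\right) = 60 + 45 \left(-15\right) = 60 - 675 = -615$)
$\frac{R}{8497} + \frac{38983}{23296 + 4691} = - \frac{615}{8497} + \frac{38983}{23296 + 4691} = \left(-615\right) \frac{1}{8497} + \frac{38983}{27987} = - \frac{615}{8497} + 38983 \cdot \frac{1}{27987} = - \frac{615}{8497} + \frac{38983}{27987} = \frac{314026546}{237805539}$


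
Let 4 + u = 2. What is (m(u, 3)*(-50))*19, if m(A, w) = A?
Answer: 1900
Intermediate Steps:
u = -2 (u = -4 + 2 = -2)
(m(u, 3)*(-50))*19 = -2*(-50)*19 = 100*19 = 1900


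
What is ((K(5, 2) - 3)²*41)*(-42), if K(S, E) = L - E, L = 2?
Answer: -15498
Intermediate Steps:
K(S, E) = 2 - E
((K(5, 2) - 3)²*41)*(-42) = (((2 - 1*2) - 3)²*41)*(-42) = (((2 - 2) - 3)²*41)*(-42) = ((0 - 3)²*41)*(-42) = ((-3)²*41)*(-42) = (9*41)*(-42) = 369*(-42) = -15498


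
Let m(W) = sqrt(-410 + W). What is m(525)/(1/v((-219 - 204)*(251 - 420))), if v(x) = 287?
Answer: 287*sqrt(115) ≈ 3077.7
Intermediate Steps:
m(525)/(1/v((-219 - 204)*(251 - 420))) = sqrt(-410 + 525)/(1/287) = sqrt(115)/(1/287) = sqrt(115)*287 = 287*sqrt(115)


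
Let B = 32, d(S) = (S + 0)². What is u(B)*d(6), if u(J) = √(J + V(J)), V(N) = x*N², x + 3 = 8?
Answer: 144*√322 ≈ 2584.0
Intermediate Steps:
x = 5 (x = -3 + 8 = 5)
d(S) = S²
V(N) = 5*N²
u(J) = √(J + 5*J²)
u(B)*d(6) = √(32*(1 + 5*32))*6² = √(32*(1 + 160))*36 = √(32*161)*36 = √5152*36 = (4*√322)*36 = 144*√322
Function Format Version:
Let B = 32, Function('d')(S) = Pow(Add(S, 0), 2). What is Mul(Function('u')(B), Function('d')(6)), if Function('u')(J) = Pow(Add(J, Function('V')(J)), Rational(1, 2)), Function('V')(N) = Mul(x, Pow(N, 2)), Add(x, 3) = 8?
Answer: Mul(144, Pow(322, Rational(1, 2))) ≈ 2584.0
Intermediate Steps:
x = 5 (x = Add(-3, 8) = 5)
Function('d')(S) = Pow(S, 2)
Function('V')(N) = Mul(5, Pow(N, 2))
Function('u')(J) = Pow(Add(J, Mul(5, Pow(J, 2))), Rational(1, 2))
Mul(Function('u')(B), Function('d')(6)) = Mul(Pow(Mul(32, Add(1, Mul(5, 32))), Rational(1, 2)), Pow(6, 2)) = Mul(Pow(Mul(32, Add(1, 160)), Rational(1, 2)), 36) = Mul(Pow(Mul(32, 161), Rational(1, 2)), 36) = Mul(Pow(5152, Rational(1, 2)), 36) = Mul(Mul(4, Pow(322, Rational(1, 2))), 36) = Mul(144, Pow(322, Rational(1, 2)))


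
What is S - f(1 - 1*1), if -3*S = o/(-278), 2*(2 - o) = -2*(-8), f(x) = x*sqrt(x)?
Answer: -1/139 ≈ -0.0071942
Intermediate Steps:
f(x) = x**(3/2)
o = -6 (o = 2 - (-1)*(-8) = 2 - 1/2*16 = 2 - 8 = -6)
S = -1/139 (S = -(-2)/(-278) = -(-2)*(-1)/278 = -1/3*3/139 = -1/139 ≈ -0.0071942)
S - f(1 - 1*1) = -1/139 - (1 - 1*1)**(3/2) = -1/139 - (1 - 1)**(3/2) = -1/139 - 0**(3/2) = -1/139 - 1*0 = -1/139 + 0 = -1/139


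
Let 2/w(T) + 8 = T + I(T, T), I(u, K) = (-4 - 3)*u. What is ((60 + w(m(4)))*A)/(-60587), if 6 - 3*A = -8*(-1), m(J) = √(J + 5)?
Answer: 1558/2362893 ≈ 0.00065936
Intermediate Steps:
m(J) = √(5 + J)
I(u, K) = -7*u
A = -⅔ (A = 2 - (-8)*(-1)/3 = 2 - ⅓*8 = 2 - 8/3 = -⅔ ≈ -0.66667)
w(T) = 2/(-8 - 6*T) (w(T) = 2/(-8 + (T - 7*T)) = 2/(-8 - 6*T))
((60 + w(m(4)))*A)/(-60587) = ((60 - 1/(4 + 3*√(5 + 4)))*(-⅔))/(-60587) = ((60 - 1/(4 + 3*√9))*(-⅔))*(-1/60587) = ((60 - 1/(4 + 3*3))*(-⅔))*(-1/60587) = ((60 - 1/(4 + 9))*(-⅔))*(-1/60587) = ((60 - 1/13)*(-⅔))*(-1/60587) = ((779/13)*(-⅔))*(-1/60587) = -1558/39*(-1/60587) = 1558/2362893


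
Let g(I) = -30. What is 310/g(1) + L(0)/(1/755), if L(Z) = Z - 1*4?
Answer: -9091/3 ≈ -3030.3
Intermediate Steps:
L(Z) = -4 + Z (L(Z) = Z - 4 = -4 + Z)
310/g(1) + L(0)/(1/755) = 310/(-30) + (-4 + 0)/(1/755) = 310*(-1/30) - 4/1/755 = -31/3 - 4*755 = -31/3 - 3020 = -9091/3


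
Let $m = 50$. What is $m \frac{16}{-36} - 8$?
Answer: $- \frac{272}{9} \approx -30.222$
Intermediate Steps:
$m \frac{16}{-36} - 8 = 50 \frac{16}{-36} - 8 = 50 \cdot 16 \left(- \frac{1}{36}\right) - 8 = 50 \left(- \frac{4}{9}\right) - 8 = - \frac{200}{9} - 8 = - \frac{272}{9}$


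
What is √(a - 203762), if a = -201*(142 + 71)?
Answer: 5*I*√9863 ≈ 496.56*I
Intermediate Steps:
a = -42813 (a = -201*213 = -42813)
√(a - 203762) = √(-42813 - 203762) = √(-246575) = 5*I*√9863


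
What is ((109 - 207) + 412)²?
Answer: 98596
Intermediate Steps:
((109 - 207) + 412)² = (-98 + 412)² = 314² = 98596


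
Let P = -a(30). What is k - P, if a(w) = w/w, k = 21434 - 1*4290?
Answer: 17145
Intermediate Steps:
k = 17144 (k = 21434 - 4290 = 17144)
a(w) = 1
P = -1 (P = -1*1 = -1)
k - P = 17144 - 1*(-1) = 17144 + 1 = 17145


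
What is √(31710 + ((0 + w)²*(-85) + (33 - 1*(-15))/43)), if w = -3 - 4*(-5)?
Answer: √13213169/43 ≈ 84.535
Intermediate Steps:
w = 17 (w = -3 + 20 = 17)
√(31710 + ((0 + w)²*(-85) + (33 - 1*(-15))/43)) = √(31710 + ((0 + 17)²*(-85) + (33 - 1*(-15))/43)) = √(31710 + (17²*(-85) + (33 + 15)*(1/43))) = √(31710 + (289*(-85) + 48*(1/43))) = √(31710 + (-24565 + 48/43)) = √(31710 - 1056247/43) = √(307283/43) = √13213169/43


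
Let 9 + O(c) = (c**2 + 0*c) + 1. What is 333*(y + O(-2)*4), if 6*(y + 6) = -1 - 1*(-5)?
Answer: -7104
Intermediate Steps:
O(c) = -8 + c**2 (O(c) = -9 + ((c**2 + 0*c) + 1) = -9 + ((c**2 + 0) + 1) = -9 + (c**2 + 1) = -9 + (1 + c**2) = -8 + c**2)
y = -16/3 (y = -6 + (-1 - 1*(-5))/6 = -6 + (-1 + 5)/6 = -6 + (1/6)*4 = -6 + 2/3 = -16/3 ≈ -5.3333)
333*(y + O(-2)*4) = 333*(-16/3 + (-8 + (-2)**2)*4) = 333*(-16/3 + (-8 + 4)*4) = 333*(-16/3 - 4*4) = 333*(-16/3 - 16) = 333*(-64/3) = -7104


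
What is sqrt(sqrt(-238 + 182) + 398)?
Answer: sqrt(398 + 2*I*sqrt(14)) ≈ 19.951 + 0.1875*I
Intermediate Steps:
sqrt(sqrt(-238 + 182) + 398) = sqrt(sqrt(-56) + 398) = sqrt(2*I*sqrt(14) + 398) = sqrt(398 + 2*I*sqrt(14))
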